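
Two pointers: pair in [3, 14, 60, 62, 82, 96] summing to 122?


lo=0(3)+hi=5(96)=99
lo=1(14)+hi=5(96)=110
lo=2(60)+hi=5(96)=156
lo=2(60)+hi=4(82)=142
lo=2(60)+hi=3(62)=122

Yes: 60+62=122


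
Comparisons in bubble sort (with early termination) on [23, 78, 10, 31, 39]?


Algorithm: bubble sort (with early termination)
Input: [23, 78, 10, 31, 39]
Sorted: [10, 23, 31, 39, 78]

9


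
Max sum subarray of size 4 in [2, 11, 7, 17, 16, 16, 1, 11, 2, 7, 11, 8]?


[0:4]: 37
[1:5]: 51
[2:6]: 56
[3:7]: 50
[4:8]: 44
[5:9]: 30
[6:10]: 21
[7:11]: 31
[8:12]: 28

Max: 56 at [2:6]


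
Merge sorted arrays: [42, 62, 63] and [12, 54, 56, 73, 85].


Take 12 from B
Take 42 from A
Take 54 from B
Take 56 from B
Take 62 from A
Take 63 from A

Merged: [12, 42, 54, 56, 62, 63, 73, 85]


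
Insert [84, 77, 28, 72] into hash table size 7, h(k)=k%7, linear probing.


Insert 84: h=0 -> slot 0
Insert 77: h=0, 1 probes -> slot 1
Insert 28: h=0, 2 probes -> slot 2
Insert 72: h=2, 1 probes -> slot 3

Table: [84, 77, 28, 72, None, None, None]


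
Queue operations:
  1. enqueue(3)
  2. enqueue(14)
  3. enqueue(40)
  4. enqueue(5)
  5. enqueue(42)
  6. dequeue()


enqueue(3) -> [3]
enqueue(14) -> [3, 14]
enqueue(40) -> [3, 14, 40]
enqueue(5) -> [3, 14, 40, 5]
enqueue(42) -> [3, 14, 40, 5, 42]
dequeue()->3, [14, 40, 5, 42]

Final queue: [14, 40, 5, 42]


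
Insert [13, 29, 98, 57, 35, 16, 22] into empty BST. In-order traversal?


Insert 13: root
Insert 29: R from 13
Insert 98: R from 13 -> R from 29
Insert 57: R from 13 -> R from 29 -> L from 98
Insert 35: R from 13 -> R from 29 -> L from 98 -> L from 57
Insert 16: R from 13 -> L from 29
Insert 22: R from 13 -> L from 29 -> R from 16

In-order: [13, 16, 22, 29, 35, 57, 98]


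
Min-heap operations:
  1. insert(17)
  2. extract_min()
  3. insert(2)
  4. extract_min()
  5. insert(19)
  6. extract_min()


insert(17) -> [17]
extract_min()->17, []
insert(2) -> [2]
extract_min()->2, []
insert(19) -> [19]
extract_min()->19, []

Final heap: []


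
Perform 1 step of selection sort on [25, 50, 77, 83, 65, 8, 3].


Initial: [25, 50, 77, 83, 65, 8, 3]
Step 1: min=3 at 6
  Swap: [3, 50, 77, 83, 65, 8, 25]

After 1 step: [3, 50, 77, 83, 65, 8, 25]


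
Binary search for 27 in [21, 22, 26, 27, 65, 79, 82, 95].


Step 1: lo=0, hi=7, mid=3, val=27

Found at index 3


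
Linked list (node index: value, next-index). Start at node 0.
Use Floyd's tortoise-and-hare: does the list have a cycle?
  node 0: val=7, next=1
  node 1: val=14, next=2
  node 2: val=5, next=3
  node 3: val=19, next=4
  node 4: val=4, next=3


Floyd's tortoise (slow, +1) and hare (fast, +2):
  init: slow=0, fast=0
  step 1: slow=1, fast=2
  step 2: slow=2, fast=4
  step 3: slow=3, fast=4
  step 4: slow=4, fast=4
  slow == fast at node 4: cycle detected

Cycle: yes


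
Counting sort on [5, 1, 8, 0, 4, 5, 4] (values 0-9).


Input: [5, 1, 8, 0, 4, 5, 4]
Counts: [1, 1, 0, 0, 2, 2, 0, 0, 1, 0]

Sorted: [0, 1, 4, 4, 5, 5, 8]


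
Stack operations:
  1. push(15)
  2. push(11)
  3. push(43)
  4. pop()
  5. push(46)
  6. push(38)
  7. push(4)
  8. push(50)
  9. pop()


push(15) -> [15]
push(11) -> [15, 11]
push(43) -> [15, 11, 43]
pop()->43, [15, 11]
push(46) -> [15, 11, 46]
push(38) -> [15, 11, 46, 38]
push(4) -> [15, 11, 46, 38, 4]
push(50) -> [15, 11, 46, 38, 4, 50]
pop()->50, [15, 11, 46, 38, 4]

Final stack: [15, 11, 46, 38, 4]


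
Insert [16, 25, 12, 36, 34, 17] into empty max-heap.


Insert 16: [16]
Insert 25: [25, 16]
Insert 12: [25, 16, 12]
Insert 36: [36, 25, 12, 16]
Insert 34: [36, 34, 12, 16, 25]
Insert 17: [36, 34, 17, 16, 25, 12]

Final heap: [36, 34, 17, 16, 25, 12]


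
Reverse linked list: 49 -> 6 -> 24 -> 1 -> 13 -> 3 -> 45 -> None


Step 1: curr=49, set curr.next=prev(None) | reversed so far: 49
Step 2: curr=6, set curr.next=prev(49) | reversed so far: 6 -> 49
Step 3: curr=24, set curr.next=prev(6) | reversed so far: 24 -> 6 -> 49
Step 4: curr=1, set curr.next=prev(24) | reversed so far: 1 -> 24 -> 6 -> 49
Step 5: curr=13, set curr.next=prev(1) | reversed so far: 13 -> 1 -> 24 -> 6 -> 49
Step 6: curr=3, set curr.next=prev(13) | reversed so far: 3 -> 13 -> 1 -> 24 -> 6 -> 49
Step 7: curr=45, set curr.next=prev(3) | reversed so far: 45 -> 3 -> 13 -> 1 -> 24 -> 6 -> 49

45 -> 3 -> 13 -> 1 -> 24 -> 6 -> 49 -> None


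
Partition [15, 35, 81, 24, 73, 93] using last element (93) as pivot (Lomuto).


Pivot: 93
  15 <= 93: advance i (no swap)
  35 <= 93: advance i (no swap)
  81 <= 93: advance i (no swap)
  24 <= 93: advance i (no swap)
  73 <= 93: advance i (no swap)
Place pivot at 5: [15, 35, 81, 24, 73, 93]

Partitioned: [15, 35, 81, 24, 73, 93]


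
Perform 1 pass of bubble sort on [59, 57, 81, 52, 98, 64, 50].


Initial: [59, 57, 81, 52, 98, 64, 50]
Pass 1: [57, 59, 52, 81, 64, 50, 98] (4 swaps)

After 1 pass: [57, 59, 52, 81, 64, 50, 98]


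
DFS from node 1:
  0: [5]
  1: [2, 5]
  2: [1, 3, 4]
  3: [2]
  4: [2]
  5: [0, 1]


Visit 1, push [5, 2]
Visit 2, push [4, 3]
Visit 3, push []
Visit 4, push []
Visit 5, push [0]
Visit 0, push []

DFS order: [1, 2, 3, 4, 5, 0]


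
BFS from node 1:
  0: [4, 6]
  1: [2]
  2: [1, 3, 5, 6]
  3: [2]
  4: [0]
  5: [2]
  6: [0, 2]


Visit 1, enqueue [2]
Visit 2, enqueue [3, 5, 6]
Visit 3, enqueue []
Visit 5, enqueue []
Visit 6, enqueue [0]
Visit 0, enqueue [4]
Visit 4, enqueue []

BFS order: [1, 2, 3, 5, 6, 0, 4]


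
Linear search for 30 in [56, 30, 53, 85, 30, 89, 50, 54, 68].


i=0: 56!=30
i=1: 30==30 found!

Found at 1, 2 comps


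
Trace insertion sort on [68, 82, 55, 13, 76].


Initial: [68, 82, 55, 13, 76]
Insert 82: [68, 82, 55, 13, 76]
Insert 55: [55, 68, 82, 13, 76]
Insert 13: [13, 55, 68, 82, 76]
Insert 76: [13, 55, 68, 76, 82]

Sorted: [13, 55, 68, 76, 82]


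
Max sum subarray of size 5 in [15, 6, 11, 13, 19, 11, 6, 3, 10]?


[0:5]: 64
[1:6]: 60
[2:7]: 60
[3:8]: 52
[4:9]: 49

Max: 64 at [0:5]


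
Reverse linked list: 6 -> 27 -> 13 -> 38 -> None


Step 1: curr=6, set curr.next=prev(None) | reversed so far: 6
Step 2: curr=27, set curr.next=prev(6) | reversed so far: 27 -> 6
Step 3: curr=13, set curr.next=prev(27) | reversed so far: 13 -> 27 -> 6
Step 4: curr=38, set curr.next=prev(13) | reversed so far: 38 -> 13 -> 27 -> 6

38 -> 13 -> 27 -> 6 -> None


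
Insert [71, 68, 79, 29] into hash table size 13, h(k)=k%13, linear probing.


Insert 71: h=6 -> slot 6
Insert 68: h=3 -> slot 3
Insert 79: h=1 -> slot 1
Insert 29: h=3, 1 probes -> slot 4

Table: [None, 79, None, 68, 29, None, 71, None, None, None, None, None, None]


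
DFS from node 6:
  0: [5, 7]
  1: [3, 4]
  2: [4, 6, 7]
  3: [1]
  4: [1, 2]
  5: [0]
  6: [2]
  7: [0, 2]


Visit 6, push [2]
Visit 2, push [7, 4]
Visit 4, push [1]
Visit 1, push [3]
Visit 3, push []
Visit 7, push [0]
Visit 0, push [5]
Visit 5, push []

DFS order: [6, 2, 4, 1, 3, 7, 0, 5]


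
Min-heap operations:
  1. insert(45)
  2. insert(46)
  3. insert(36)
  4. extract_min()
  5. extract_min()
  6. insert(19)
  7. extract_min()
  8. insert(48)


insert(45) -> [45]
insert(46) -> [45, 46]
insert(36) -> [36, 46, 45]
extract_min()->36, [45, 46]
extract_min()->45, [46]
insert(19) -> [19, 46]
extract_min()->19, [46]
insert(48) -> [46, 48]

Final heap: [46, 48]


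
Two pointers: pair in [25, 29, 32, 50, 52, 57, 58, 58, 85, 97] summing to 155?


lo=0(25)+hi=9(97)=122
lo=1(29)+hi=9(97)=126
lo=2(32)+hi=9(97)=129
lo=3(50)+hi=9(97)=147
lo=4(52)+hi=9(97)=149
lo=5(57)+hi=9(97)=154
lo=6(58)+hi=9(97)=155

Yes: 58+97=155


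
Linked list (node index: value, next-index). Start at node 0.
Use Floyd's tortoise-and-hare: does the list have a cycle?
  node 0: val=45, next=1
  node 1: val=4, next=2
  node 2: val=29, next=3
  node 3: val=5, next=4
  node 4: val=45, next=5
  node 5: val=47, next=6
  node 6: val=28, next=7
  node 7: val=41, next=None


Floyd's tortoise (slow, +1) and hare (fast, +2):
  init: slow=0, fast=0
  step 1: slow=1, fast=2
  step 2: slow=2, fast=4
  step 3: slow=3, fast=6
  step 4: fast 6->7->None, no cycle

Cycle: no


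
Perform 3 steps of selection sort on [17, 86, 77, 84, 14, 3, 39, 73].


Initial: [17, 86, 77, 84, 14, 3, 39, 73]
Step 1: min=3 at 5
  Swap: [3, 86, 77, 84, 14, 17, 39, 73]
Step 2: min=14 at 4
  Swap: [3, 14, 77, 84, 86, 17, 39, 73]
Step 3: min=17 at 5
  Swap: [3, 14, 17, 84, 86, 77, 39, 73]

After 3 steps: [3, 14, 17, 84, 86, 77, 39, 73]


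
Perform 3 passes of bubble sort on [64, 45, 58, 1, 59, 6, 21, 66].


Initial: [64, 45, 58, 1, 59, 6, 21, 66]
Pass 1: [45, 58, 1, 59, 6, 21, 64, 66] (6 swaps)
Pass 2: [45, 1, 58, 6, 21, 59, 64, 66] (3 swaps)
Pass 3: [1, 45, 6, 21, 58, 59, 64, 66] (3 swaps)

After 3 passes: [1, 45, 6, 21, 58, 59, 64, 66]


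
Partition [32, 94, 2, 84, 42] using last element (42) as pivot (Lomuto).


Pivot: 42
  32 <= 42: advance i (no swap)
  2 <= 42: swap -> [32, 2, 94, 84, 42]
Place pivot at 2: [32, 2, 42, 84, 94]

Partitioned: [32, 2, 42, 84, 94]


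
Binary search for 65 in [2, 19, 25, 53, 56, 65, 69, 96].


Step 1: lo=0, hi=7, mid=3, val=53
Step 2: lo=4, hi=7, mid=5, val=65

Found at index 5


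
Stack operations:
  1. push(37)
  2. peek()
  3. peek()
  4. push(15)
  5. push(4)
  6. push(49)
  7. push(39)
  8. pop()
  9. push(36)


push(37) -> [37]
peek()->37
peek()->37
push(15) -> [37, 15]
push(4) -> [37, 15, 4]
push(49) -> [37, 15, 4, 49]
push(39) -> [37, 15, 4, 49, 39]
pop()->39, [37, 15, 4, 49]
push(36) -> [37, 15, 4, 49, 36]

Final stack: [37, 15, 4, 49, 36]


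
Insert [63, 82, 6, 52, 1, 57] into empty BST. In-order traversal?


Insert 63: root
Insert 82: R from 63
Insert 6: L from 63
Insert 52: L from 63 -> R from 6
Insert 1: L from 63 -> L from 6
Insert 57: L from 63 -> R from 6 -> R from 52

In-order: [1, 6, 52, 57, 63, 82]


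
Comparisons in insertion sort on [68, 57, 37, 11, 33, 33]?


Algorithm: insertion sort
Input: [68, 57, 37, 11, 33, 33]
Sorted: [11, 33, 33, 37, 57, 68]

14


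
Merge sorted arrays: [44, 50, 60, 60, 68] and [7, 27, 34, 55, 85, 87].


Take 7 from B
Take 27 from B
Take 34 from B
Take 44 from A
Take 50 from A
Take 55 from B
Take 60 from A
Take 60 from A
Take 68 from A

Merged: [7, 27, 34, 44, 50, 55, 60, 60, 68, 85, 87]


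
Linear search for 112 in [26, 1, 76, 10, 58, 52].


i=0: 26!=112
i=1: 1!=112
i=2: 76!=112
i=3: 10!=112
i=4: 58!=112
i=5: 52!=112

Not found, 6 comps


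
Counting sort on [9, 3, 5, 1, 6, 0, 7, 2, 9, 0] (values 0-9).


Input: [9, 3, 5, 1, 6, 0, 7, 2, 9, 0]
Counts: [2, 1, 1, 1, 0, 1, 1, 1, 0, 2]

Sorted: [0, 0, 1, 2, 3, 5, 6, 7, 9, 9]


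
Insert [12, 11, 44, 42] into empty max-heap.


Insert 12: [12]
Insert 11: [12, 11]
Insert 44: [44, 11, 12]
Insert 42: [44, 42, 12, 11]

Final heap: [44, 42, 12, 11]


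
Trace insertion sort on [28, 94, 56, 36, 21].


Initial: [28, 94, 56, 36, 21]
Insert 94: [28, 94, 56, 36, 21]
Insert 56: [28, 56, 94, 36, 21]
Insert 36: [28, 36, 56, 94, 21]
Insert 21: [21, 28, 36, 56, 94]

Sorted: [21, 28, 36, 56, 94]


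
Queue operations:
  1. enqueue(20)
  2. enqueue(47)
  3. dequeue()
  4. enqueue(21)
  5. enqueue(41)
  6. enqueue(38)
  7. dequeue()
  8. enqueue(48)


enqueue(20) -> [20]
enqueue(47) -> [20, 47]
dequeue()->20, [47]
enqueue(21) -> [47, 21]
enqueue(41) -> [47, 21, 41]
enqueue(38) -> [47, 21, 41, 38]
dequeue()->47, [21, 41, 38]
enqueue(48) -> [21, 41, 38, 48]

Final queue: [21, 41, 38, 48]


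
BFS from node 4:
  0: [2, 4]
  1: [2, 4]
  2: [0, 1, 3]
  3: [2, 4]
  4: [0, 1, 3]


Visit 4, enqueue [0, 1, 3]
Visit 0, enqueue [2]
Visit 1, enqueue []
Visit 3, enqueue []
Visit 2, enqueue []

BFS order: [4, 0, 1, 3, 2]


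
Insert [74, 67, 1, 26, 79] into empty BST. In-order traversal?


Insert 74: root
Insert 67: L from 74
Insert 1: L from 74 -> L from 67
Insert 26: L from 74 -> L from 67 -> R from 1
Insert 79: R from 74

In-order: [1, 26, 67, 74, 79]


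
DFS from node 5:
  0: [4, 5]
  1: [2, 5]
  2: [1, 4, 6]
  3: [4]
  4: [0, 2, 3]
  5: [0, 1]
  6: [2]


Visit 5, push [1, 0]
Visit 0, push [4]
Visit 4, push [3, 2]
Visit 2, push [6, 1]
Visit 1, push []
Visit 6, push []
Visit 3, push []

DFS order: [5, 0, 4, 2, 1, 6, 3]


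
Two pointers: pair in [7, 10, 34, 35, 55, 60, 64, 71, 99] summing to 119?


lo=0(7)+hi=8(99)=106
lo=1(10)+hi=8(99)=109
lo=2(34)+hi=8(99)=133
lo=2(34)+hi=7(71)=105
lo=3(35)+hi=7(71)=106
lo=4(55)+hi=7(71)=126
lo=4(55)+hi=6(64)=119

Yes: 55+64=119


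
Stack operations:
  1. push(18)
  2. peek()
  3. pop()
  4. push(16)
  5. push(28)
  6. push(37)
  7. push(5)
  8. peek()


push(18) -> [18]
peek()->18
pop()->18, []
push(16) -> [16]
push(28) -> [16, 28]
push(37) -> [16, 28, 37]
push(5) -> [16, 28, 37, 5]
peek()->5

Final stack: [16, 28, 37, 5]


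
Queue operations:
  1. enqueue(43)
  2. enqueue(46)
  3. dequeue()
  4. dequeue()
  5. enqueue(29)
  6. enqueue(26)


enqueue(43) -> [43]
enqueue(46) -> [43, 46]
dequeue()->43, [46]
dequeue()->46, []
enqueue(29) -> [29]
enqueue(26) -> [29, 26]

Final queue: [29, 26]


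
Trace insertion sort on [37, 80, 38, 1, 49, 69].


Initial: [37, 80, 38, 1, 49, 69]
Insert 80: [37, 80, 38, 1, 49, 69]
Insert 38: [37, 38, 80, 1, 49, 69]
Insert 1: [1, 37, 38, 80, 49, 69]
Insert 49: [1, 37, 38, 49, 80, 69]
Insert 69: [1, 37, 38, 49, 69, 80]

Sorted: [1, 37, 38, 49, 69, 80]


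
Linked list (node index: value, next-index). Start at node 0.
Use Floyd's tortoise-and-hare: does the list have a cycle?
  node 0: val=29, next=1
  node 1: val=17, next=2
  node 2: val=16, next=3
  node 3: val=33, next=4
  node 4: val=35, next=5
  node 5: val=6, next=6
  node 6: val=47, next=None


Floyd's tortoise (slow, +1) and hare (fast, +2):
  init: slow=0, fast=0
  step 1: slow=1, fast=2
  step 2: slow=2, fast=4
  step 3: slow=3, fast=6
  step 4: fast -> None, no cycle

Cycle: no


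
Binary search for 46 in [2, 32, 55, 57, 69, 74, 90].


Step 1: lo=0, hi=6, mid=3, val=57
Step 2: lo=0, hi=2, mid=1, val=32
Step 3: lo=2, hi=2, mid=2, val=55

Not found


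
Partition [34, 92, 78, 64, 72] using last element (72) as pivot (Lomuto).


Pivot: 72
  34 <= 72: advance i (no swap)
  64 <= 72: swap -> [34, 64, 78, 92, 72]
Place pivot at 2: [34, 64, 72, 92, 78]

Partitioned: [34, 64, 72, 92, 78]


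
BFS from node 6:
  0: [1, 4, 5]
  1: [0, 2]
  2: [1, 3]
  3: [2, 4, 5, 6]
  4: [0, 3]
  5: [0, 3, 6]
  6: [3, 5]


Visit 6, enqueue [3, 5]
Visit 3, enqueue [2, 4]
Visit 5, enqueue [0]
Visit 2, enqueue [1]
Visit 4, enqueue []
Visit 0, enqueue []
Visit 1, enqueue []

BFS order: [6, 3, 5, 2, 4, 0, 1]


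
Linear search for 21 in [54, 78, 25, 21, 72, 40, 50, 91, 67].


i=0: 54!=21
i=1: 78!=21
i=2: 25!=21
i=3: 21==21 found!

Found at 3, 4 comps


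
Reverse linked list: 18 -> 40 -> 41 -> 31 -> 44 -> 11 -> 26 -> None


Step 1: curr=18, set curr.next=prev(None) | reversed so far: 18
Step 2: curr=40, set curr.next=prev(18) | reversed so far: 40 -> 18
Step 3: curr=41, set curr.next=prev(40) | reversed so far: 41 -> 40 -> 18
Step 4: curr=31, set curr.next=prev(41) | reversed so far: 31 -> 41 -> 40 -> 18
Step 5: curr=44, set curr.next=prev(31) | reversed so far: 44 -> 31 -> 41 -> 40 -> 18
Step 6: curr=11, set curr.next=prev(44) | reversed so far: 11 -> 44 -> 31 -> 41 -> 40 -> 18
Step 7: curr=26, set curr.next=prev(11) | reversed so far: 26 -> 11 -> 44 -> 31 -> 41 -> 40 -> 18

26 -> 11 -> 44 -> 31 -> 41 -> 40 -> 18 -> None


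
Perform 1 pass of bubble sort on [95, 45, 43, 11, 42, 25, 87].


Initial: [95, 45, 43, 11, 42, 25, 87]
Pass 1: [45, 43, 11, 42, 25, 87, 95] (6 swaps)

After 1 pass: [45, 43, 11, 42, 25, 87, 95]


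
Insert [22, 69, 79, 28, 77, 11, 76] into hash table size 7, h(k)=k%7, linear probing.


Insert 22: h=1 -> slot 1
Insert 69: h=6 -> slot 6
Insert 79: h=2 -> slot 2
Insert 28: h=0 -> slot 0
Insert 77: h=0, 3 probes -> slot 3
Insert 11: h=4 -> slot 4
Insert 76: h=6, 6 probes -> slot 5

Table: [28, 22, 79, 77, 11, 76, 69]


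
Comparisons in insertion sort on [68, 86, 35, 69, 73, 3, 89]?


Algorithm: insertion sort
Input: [68, 86, 35, 69, 73, 3, 89]
Sorted: [3, 35, 68, 69, 73, 86, 89]

13


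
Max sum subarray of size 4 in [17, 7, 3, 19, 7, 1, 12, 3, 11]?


[0:4]: 46
[1:5]: 36
[2:6]: 30
[3:7]: 39
[4:8]: 23
[5:9]: 27

Max: 46 at [0:4]


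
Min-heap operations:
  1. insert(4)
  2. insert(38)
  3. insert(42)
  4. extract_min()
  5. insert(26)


insert(4) -> [4]
insert(38) -> [4, 38]
insert(42) -> [4, 38, 42]
extract_min()->4, [38, 42]
insert(26) -> [26, 42, 38]

Final heap: [26, 42, 38]


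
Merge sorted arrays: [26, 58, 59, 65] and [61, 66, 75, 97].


Take 26 from A
Take 58 from A
Take 59 from A
Take 61 from B
Take 65 from A

Merged: [26, 58, 59, 61, 65, 66, 75, 97]


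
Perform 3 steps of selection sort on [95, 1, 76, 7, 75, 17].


Initial: [95, 1, 76, 7, 75, 17]
Step 1: min=1 at 1
  Swap: [1, 95, 76, 7, 75, 17]
Step 2: min=7 at 3
  Swap: [1, 7, 76, 95, 75, 17]
Step 3: min=17 at 5
  Swap: [1, 7, 17, 95, 75, 76]

After 3 steps: [1, 7, 17, 95, 75, 76]


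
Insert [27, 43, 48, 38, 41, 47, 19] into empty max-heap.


Insert 27: [27]
Insert 43: [43, 27]
Insert 48: [48, 27, 43]
Insert 38: [48, 38, 43, 27]
Insert 41: [48, 41, 43, 27, 38]
Insert 47: [48, 41, 47, 27, 38, 43]
Insert 19: [48, 41, 47, 27, 38, 43, 19]

Final heap: [48, 41, 47, 27, 38, 43, 19]


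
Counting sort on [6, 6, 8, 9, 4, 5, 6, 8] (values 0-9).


Input: [6, 6, 8, 9, 4, 5, 6, 8]
Counts: [0, 0, 0, 0, 1, 1, 3, 0, 2, 1]

Sorted: [4, 5, 6, 6, 6, 8, 8, 9]


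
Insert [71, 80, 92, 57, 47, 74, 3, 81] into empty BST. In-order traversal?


Insert 71: root
Insert 80: R from 71
Insert 92: R from 71 -> R from 80
Insert 57: L from 71
Insert 47: L from 71 -> L from 57
Insert 74: R from 71 -> L from 80
Insert 3: L from 71 -> L from 57 -> L from 47
Insert 81: R from 71 -> R from 80 -> L from 92

In-order: [3, 47, 57, 71, 74, 80, 81, 92]


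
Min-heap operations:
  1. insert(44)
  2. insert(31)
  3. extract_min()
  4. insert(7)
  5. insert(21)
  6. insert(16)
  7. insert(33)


insert(44) -> [44]
insert(31) -> [31, 44]
extract_min()->31, [44]
insert(7) -> [7, 44]
insert(21) -> [7, 44, 21]
insert(16) -> [7, 16, 21, 44]
insert(33) -> [7, 16, 21, 44, 33]

Final heap: [7, 16, 21, 44, 33]


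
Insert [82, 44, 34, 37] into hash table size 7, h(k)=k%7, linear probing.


Insert 82: h=5 -> slot 5
Insert 44: h=2 -> slot 2
Insert 34: h=6 -> slot 6
Insert 37: h=2, 1 probes -> slot 3

Table: [None, None, 44, 37, None, 82, 34]


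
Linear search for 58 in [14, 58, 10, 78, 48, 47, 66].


i=0: 14!=58
i=1: 58==58 found!

Found at 1, 2 comps


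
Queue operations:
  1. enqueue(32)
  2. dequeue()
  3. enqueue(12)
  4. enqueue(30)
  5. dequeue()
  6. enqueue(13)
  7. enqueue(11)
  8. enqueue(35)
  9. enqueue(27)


enqueue(32) -> [32]
dequeue()->32, []
enqueue(12) -> [12]
enqueue(30) -> [12, 30]
dequeue()->12, [30]
enqueue(13) -> [30, 13]
enqueue(11) -> [30, 13, 11]
enqueue(35) -> [30, 13, 11, 35]
enqueue(27) -> [30, 13, 11, 35, 27]

Final queue: [30, 13, 11, 35, 27]


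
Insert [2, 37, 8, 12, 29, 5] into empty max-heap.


Insert 2: [2]
Insert 37: [37, 2]
Insert 8: [37, 2, 8]
Insert 12: [37, 12, 8, 2]
Insert 29: [37, 29, 8, 2, 12]
Insert 5: [37, 29, 8, 2, 12, 5]

Final heap: [37, 29, 8, 2, 12, 5]


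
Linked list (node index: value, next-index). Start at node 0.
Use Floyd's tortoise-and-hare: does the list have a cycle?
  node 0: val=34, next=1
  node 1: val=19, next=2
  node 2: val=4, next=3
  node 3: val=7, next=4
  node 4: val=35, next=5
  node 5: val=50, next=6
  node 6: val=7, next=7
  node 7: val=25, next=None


Floyd's tortoise (slow, +1) and hare (fast, +2):
  init: slow=0, fast=0
  step 1: slow=1, fast=2
  step 2: slow=2, fast=4
  step 3: slow=3, fast=6
  step 4: fast 6->7->None, no cycle

Cycle: no


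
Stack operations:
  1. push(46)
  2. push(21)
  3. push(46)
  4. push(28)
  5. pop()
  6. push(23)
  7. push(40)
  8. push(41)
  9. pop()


push(46) -> [46]
push(21) -> [46, 21]
push(46) -> [46, 21, 46]
push(28) -> [46, 21, 46, 28]
pop()->28, [46, 21, 46]
push(23) -> [46, 21, 46, 23]
push(40) -> [46, 21, 46, 23, 40]
push(41) -> [46, 21, 46, 23, 40, 41]
pop()->41, [46, 21, 46, 23, 40]

Final stack: [46, 21, 46, 23, 40]


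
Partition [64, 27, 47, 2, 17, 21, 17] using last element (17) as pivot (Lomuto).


Pivot: 17
  2 <= 17: swap -> [2, 27, 47, 64, 17, 21, 17]
  17 <= 17: swap -> [2, 17, 47, 64, 27, 21, 17]
Place pivot at 2: [2, 17, 17, 64, 27, 21, 47]

Partitioned: [2, 17, 17, 64, 27, 21, 47]


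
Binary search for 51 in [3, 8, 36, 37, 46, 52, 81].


Step 1: lo=0, hi=6, mid=3, val=37
Step 2: lo=4, hi=6, mid=5, val=52
Step 3: lo=4, hi=4, mid=4, val=46

Not found


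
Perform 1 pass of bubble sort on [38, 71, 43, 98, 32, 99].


Initial: [38, 71, 43, 98, 32, 99]
Pass 1: [38, 43, 71, 32, 98, 99] (2 swaps)

After 1 pass: [38, 43, 71, 32, 98, 99]


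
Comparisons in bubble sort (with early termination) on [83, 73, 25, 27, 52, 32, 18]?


Algorithm: bubble sort (with early termination)
Input: [83, 73, 25, 27, 52, 32, 18]
Sorted: [18, 25, 27, 32, 52, 73, 83]

21


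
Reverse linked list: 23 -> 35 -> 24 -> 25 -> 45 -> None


Step 1: curr=23, set curr.next=prev(None) | reversed so far: 23
Step 2: curr=35, set curr.next=prev(23) | reversed so far: 35 -> 23
Step 3: curr=24, set curr.next=prev(35) | reversed so far: 24 -> 35 -> 23
Step 4: curr=25, set curr.next=prev(24) | reversed so far: 25 -> 24 -> 35 -> 23
Step 5: curr=45, set curr.next=prev(25) | reversed so far: 45 -> 25 -> 24 -> 35 -> 23

45 -> 25 -> 24 -> 35 -> 23 -> None


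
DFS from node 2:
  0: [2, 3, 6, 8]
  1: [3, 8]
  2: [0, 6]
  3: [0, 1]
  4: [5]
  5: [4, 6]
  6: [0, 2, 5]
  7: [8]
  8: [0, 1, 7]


Visit 2, push [6, 0]
Visit 0, push [8, 6, 3]
Visit 3, push [1]
Visit 1, push [8]
Visit 8, push [7]
Visit 7, push []
Visit 6, push [5]
Visit 5, push [4]
Visit 4, push []

DFS order: [2, 0, 3, 1, 8, 7, 6, 5, 4]


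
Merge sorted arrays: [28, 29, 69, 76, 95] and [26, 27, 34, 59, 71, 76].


Take 26 from B
Take 27 from B
Take 28 from A
Take 29 from A
Take 34 from B
Take 59 from B
Take 69 from A
Take 71 from B
Take 76 from A
Take 76 from B

Merged: [26, 27, 28, 29, 34, 59, 69, 71, 76, 76, 95]


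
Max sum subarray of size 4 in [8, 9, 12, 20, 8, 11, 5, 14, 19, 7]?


[0:4]: 49
[1:5]: 49
[2:6]: 51
[3:7]: 44
[4:8]: 38
[5:9]: 49
[6:10]: 45

Max: 51 at [2:6]


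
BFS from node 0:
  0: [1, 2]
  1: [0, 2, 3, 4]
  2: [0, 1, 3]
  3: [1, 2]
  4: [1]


Visit 0, enqueue [1, 2]
Visit 1, enqueue [3, 4]
Visit 2, enqueue []
Visit 3, enqueue []
Visit 4, enqueue []

BFS order: [0, 1, 2, 3, 4]


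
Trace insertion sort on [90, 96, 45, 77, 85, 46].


Initial: [90, 96, 45, 77, 85, 46]
Insert 96: [90, 96, 45, 77, 85, 46]
Insert 45: [45, 90, 96, 77, 85, 46]
Insert 77: [45, 77, 90, 96, 85, 46]
Insert 85: [45, 77, 85, 90, 96, 46]
Insert 46: [45, 46, 77, 85, 90, 96]

Sorted: [45, 46, 77, 85, 90, 96]


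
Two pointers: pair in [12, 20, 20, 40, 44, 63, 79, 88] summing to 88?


lo=0(12)+hi=7(88)=100
lo=0(12)+hi=6(79)=91
lo=0(12)+hi=5(63)=75
lo=1(20)+hi=5(63)=83
lo=2(20)+hi=5(63)=83
lo=3(40)+hi=5(63)=103
lo=3(40)+hi=4(44)=84

No pair found


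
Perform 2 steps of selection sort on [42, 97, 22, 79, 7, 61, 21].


Initial: [42, 97, 22, 79, 7, 61, 21]
Step 1: min=7 at 4
  Swap: [7, 97, 22, 79, 42, 61, 21]
Step 2: min=21 at 6
  Swap: [7, 21, 22, 79, 42, 61, 97]

After 2 steps: [7, 21, 22, 79, 42, 61, 97]


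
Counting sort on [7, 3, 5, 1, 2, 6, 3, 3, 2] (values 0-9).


Input: [7, 3, 5, 1, 2, 6, 3, 3, 2]
Counts: [0, 1, 2, 3, 0, 1, 1, 1, 0, 0]

Sorted: [1, 2, 2, 3, 3, 3, 5, 6, 7]


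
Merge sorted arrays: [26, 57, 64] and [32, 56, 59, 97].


Take 26 from A
Take 32 from B
Take 56 from B
Take 57 from A
Take 59 from B
Take 64 from A

Merged: [26, 32, 56, 57, 59, 64, 97]


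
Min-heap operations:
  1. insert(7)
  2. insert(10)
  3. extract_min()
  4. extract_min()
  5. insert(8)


insert(7) -> [7]
insert(10) -> [7, 10]
extract_min()->7, [10]
extract_min()->10, []
insert(8) -> [8]

Final heap: [8]


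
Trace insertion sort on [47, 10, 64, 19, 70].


Initial: [47, 10, 64, 19, 70]
Insert 10: [10, 47, 64, 19, 70]
Insert 64: [10, 47, 64, 19, 70]
Insert 19: [10, 19, 47, 64, 70]
Insert 70: [10, 19, 47, 64, 70]

Sorted: [10, 19, 47, 64, 70]


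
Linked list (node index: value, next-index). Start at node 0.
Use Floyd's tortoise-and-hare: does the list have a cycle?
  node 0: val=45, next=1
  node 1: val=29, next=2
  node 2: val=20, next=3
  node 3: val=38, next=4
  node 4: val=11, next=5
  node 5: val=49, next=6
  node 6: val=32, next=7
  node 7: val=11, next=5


Floyd's tortoise (slow, +1) and hare (fast, +2):
  init: slow=0, fast=0
  step 1: slow=1, fast=2
  step 2: slow=2, fast=4
  step 3: slow=3, fast=6
  step 4: slow=4, fast=5
  step 5: slow=5, fast=7
  step 6: slow=6, fast=6
  slow == fast at node 6: cycle detected

Cycle: yes


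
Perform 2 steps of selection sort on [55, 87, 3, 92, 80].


Initial: [55, 87, 3, 92, 80]
Step 1: min=3 at 2
  Swap: [3, 87, 55, 92, 80]
Step 2: min=55 at 2
  Swap: [3, 55, 87, 92, 80]

After 2 steps: [3, 55, 87, 92, 80]


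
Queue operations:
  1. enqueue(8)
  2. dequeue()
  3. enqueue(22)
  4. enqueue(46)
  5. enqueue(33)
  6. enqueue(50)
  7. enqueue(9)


enqueue(8) -> [8]
dequeue()->8, []
enqueue(22) -> [22]
enqueue(46) -> [22, 46]
enqueue(33) -> [22, 46, 33]
enqueue(50) -> [22, 46, 33, 50]
enqueue(9) -> [22, 46, 33, 50, 9]

Final queue: [22, 46, 33, 50, 9]


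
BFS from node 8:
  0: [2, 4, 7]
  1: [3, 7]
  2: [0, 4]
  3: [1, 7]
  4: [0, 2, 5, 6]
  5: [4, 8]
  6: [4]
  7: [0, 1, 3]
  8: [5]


Visit 8, enqueue [5]
Visit 5, enqueue [4]
Visit 4, enqueue [0, 2, 6]
Visit 0, enqueue [7]
Visit 2, enqueue []
Visit 6, enqueue []
Visit 7, enqueue [1, 3]
Visit 1, enqueue []
Visit 3, enqueue []

BFS order: [8, 5, 4, 0, 2, 6, 7, 1, 3]


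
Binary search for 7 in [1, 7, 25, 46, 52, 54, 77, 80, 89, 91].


Step 1: lo=0, hi=9, mid=4, val=52
Step 2: lo=0, hi=3, mid=1, val=7

Found at index 1


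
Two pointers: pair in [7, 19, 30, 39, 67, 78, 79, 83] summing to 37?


lo=0(7)+hi=7(83)=90
lo=0(7)+hi=6(79)=86
lo=0(7)+hi=5(78)=85
lo=0(7)+hi=4(67)=74
lo=0(7)+hi=3(39)=46
lo=0(7)+hi=2(30)=37

Yes: 7+30=37


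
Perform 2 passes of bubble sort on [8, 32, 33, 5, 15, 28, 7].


Initial: [8, 32, 33, 5, 15, 28, 7]
Pass 1: [8, 32, 5, 15, 28, 7, 33] (4 swaps)
Pass 2: [8, 5, 15, 28, 7, 32, 33] (4 swaps)

After 2 passes: [8, 5, 15, 28, 7, 32, 33]


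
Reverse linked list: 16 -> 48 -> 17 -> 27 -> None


Step 1: curr=16, set curr.next=prev(None) | reversed so far: 16
Step 2: curr=48, set curr.next=prev(16) | reversed so far: 48 -> 16
Step 3: curr=17, set curr.next=prev(48) | reversed so far: 17 -> 48 -> 16
Step 4: curr=27, set curr.next=prev(17) | reversed so far: 27 -> 17 -> 48 -> 16

27 -> 17 -> 48 -> 16 -> None


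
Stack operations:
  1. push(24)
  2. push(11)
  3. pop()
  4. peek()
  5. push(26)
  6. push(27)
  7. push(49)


push(24) -> [24]
push(11) -> [24, 11]
pop()->11, [24]
peek()->24
push(26) -> [24, 26]
push(27) -> [24, 26, 27]
push(49) -> [24, 26, 27, 49]

Final stack: [24, 26, 27, 49]


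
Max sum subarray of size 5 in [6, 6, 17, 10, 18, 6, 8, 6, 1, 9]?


[0:5]: 57
[1:6]: 57
[2:7]: 59
[3:8]: 48
[4:9]: 39
[5:10]: 30

Max: 59 at [2:7]


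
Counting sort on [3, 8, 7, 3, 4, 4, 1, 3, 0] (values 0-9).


Input: [3, 8, 7, 3, 4, 4, 1, 3, 0]
Counts: [1, 1, 0, 3, 2, 0, 0, 1, 1, 0]

Sorted: [0, 1, 3, 3, 3, 4, 4, 7, 8]


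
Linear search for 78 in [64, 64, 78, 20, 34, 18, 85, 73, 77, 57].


i=0: 64!=78
i=1: 64!=78
i=2: 78==78 found!

Found at 2, 3 comps


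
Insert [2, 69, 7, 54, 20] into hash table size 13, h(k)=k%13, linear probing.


Insert 2: h=2 -> slot 2
Insert 69: h=4 -> slot 4
Insert 7: h=7 -> slot 7
Insert 54: h=2, 1 probes -> slot 3
Insert 20: h=7, 1 probes -> slot 8

Table: [None, None, 2, 54, 69, None, None, 7, 20, None, None, None, None]


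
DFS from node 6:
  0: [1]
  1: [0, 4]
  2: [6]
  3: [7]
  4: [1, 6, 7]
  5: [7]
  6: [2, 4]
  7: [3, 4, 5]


Visit 6, push [4, 2]
Visit 2, push []
Visit 4, push [7, 1]
Visit 1, push [0]
Visit 0, push []
Visit 7, push [5, 3]
Visit 3, push []
Visit 5, push []

DFS order: [6, 2, 4, 1, 0, 7, 3, 5]


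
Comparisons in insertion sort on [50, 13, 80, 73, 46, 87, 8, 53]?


Algorithm: insertion sort
Input: [50, 13, 80, 73, 46, 87, 8, 53]
Sorted: [8, 13, 46, 50, 53, 73, 80, 87]

19


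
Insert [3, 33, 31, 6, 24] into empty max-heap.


Insert 3: [3]
Insert 33: [33, 3]
Insert 31: [33, 3, 31]
Insert 6: [33, 6, 31, 3]
Insert 24: [33, 24, 31, 3, 6]

Final heap: [33, 24, 31, 3, 6]


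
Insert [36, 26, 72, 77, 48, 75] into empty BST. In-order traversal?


Insert 36: root
Insert 26: L from 36
Insert 72: R from 36
Insert 77: R from 36 -> R from 72
Insert 48: R from 36 -> L from 72
Insert 75: R from 36 -> R from 72 -> L from 77

In-order: [26, 36, 48, 72, 75, 77]


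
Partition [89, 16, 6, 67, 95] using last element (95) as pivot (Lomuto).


Pivot: 95
  89 <= 95: advance i (no swap)
  16 <= 95: advance i (no swap)
  6 <= 95: advance i (no swap)
  67 <= 95: advance i (no swap)
Place pivot at 4: [89, 16, 6, 67, 95]

Partitioned: [89, 16, 6, 67, 95]


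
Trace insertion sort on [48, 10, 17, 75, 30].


Initial: [48, 10, 17, 75, 30]
Insert 10: [10, 48, 17, 75, 30]
Insert 17: [10, 17, 48, 75, 30]
Insert 75: [10, 17, 48, 75, 30]
Insert 30: [10, 17, 30, 48, 75]

Sorted: [10, 17, 30, 48, 75]


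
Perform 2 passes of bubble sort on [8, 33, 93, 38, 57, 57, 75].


Initial: [8, 33, 93, 38, 57, 57, 75]
Pass 1: [8, 33, 38, 57, 57, 75, 93] (4 swaps)
Pass 2: [8, 33, 38, 57, 57, 75, 93] (0 swaps)

After 2 passes: [8, 33, 38, 57, 57, 75, 93]


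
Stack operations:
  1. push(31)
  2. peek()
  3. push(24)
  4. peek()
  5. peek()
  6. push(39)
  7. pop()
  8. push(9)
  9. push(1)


push(31) -> [31]
peek()->31
push(24) -> [31, 24]
peek()->24
peek()->24
push(39) -> [31, 24, 39]
pop()->39, [31, 24]
push(9) -> [31, 24, 9]
push(1) -> [31, 24, 9, 1]

Final stack: [31, 24, 9, 1]


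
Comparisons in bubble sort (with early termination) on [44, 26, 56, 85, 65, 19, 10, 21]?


Algorithm: bubble sort (with early termination)
Input: [44, 26, 56, 85, 65, 19, 10, 21]
Sorted: [10, 19, 21, 26, 44, 56, 65, 85]

28


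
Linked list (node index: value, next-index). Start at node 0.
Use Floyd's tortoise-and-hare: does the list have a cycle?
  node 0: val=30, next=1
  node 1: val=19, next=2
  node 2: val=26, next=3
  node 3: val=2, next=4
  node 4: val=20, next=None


Floyd's tortoise (slow, +1) and hare (fast, +2):
  init: slow=0, fast=0
  step 1: slow=1, fast=2
  step 2: slow=2, fast=4
  step 3: fast -> None, no cycle

Cycle: no


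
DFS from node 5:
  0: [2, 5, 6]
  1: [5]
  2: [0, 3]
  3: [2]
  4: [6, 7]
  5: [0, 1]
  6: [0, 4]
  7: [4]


Visit 5, push [1, 0]
Visit 0, push [6, 2]
Visit 2, push [3]
Visit 3, push []
Visit 6, push [4]
Visit 4, push [7]
Visit 7, push []
Visit 1, push []

DFS order: [5, 0, 2, 3, 6, 4, 7, 1]


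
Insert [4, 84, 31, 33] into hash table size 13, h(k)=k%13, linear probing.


Insert 4: h=4 -> slot 4
Insert 84: h=6 -> slot 6
Insert 31: h=5 -> slot 5
Insert 33: h=7 -> slot 7

Table: [None, None, None, None, 4, 31, 84, 33, None, None, None, None, None]


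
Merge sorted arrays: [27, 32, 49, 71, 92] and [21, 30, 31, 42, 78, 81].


Take 21 from B
Take 27 from A
Take 30 from B
Take 31 from B
Take 32 from A
Take 42 from B
Take 49 from A
Take 71 from A
Take 78 from B
Take 81 from B

Merged: [21, 27, 30, 31, 32, 42, 49, 71, 78, 81, 92]


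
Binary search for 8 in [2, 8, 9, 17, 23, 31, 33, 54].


Step 1: lo=0, hi=7, mid=3, val=17
Step 2: lo=0, hi=2, mid=1, val=8

Found at index 1


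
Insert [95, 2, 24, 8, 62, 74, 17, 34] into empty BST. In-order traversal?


Insert 95: root
Insert 2: L from 95
Insert 24: L from 95 -> R from 2
Insert 8: L from 95 -> R from 2 -> L from 24
Insert 62: L from 95 -> R from 2 -> R from 24
Insert 74: L from 95 -> R from 2 -> R from 24 -> R from 62
Insert 17: L from 95 -> R from 2 -> L from 24 -> R from 8
Insert 34: L from 95 -> R from 2 -> R from 24 -> L from 62

In-order: [2, 8, 17, 24, 34, 62, 74, 95]


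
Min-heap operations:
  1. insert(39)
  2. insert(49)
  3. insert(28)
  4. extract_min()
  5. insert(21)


insert(39) -> [39]
insert(49) -> [39, 49]
insert(28) -> [28, 49, 39]
extract_min()->28, [39, 49]
insert(21) -> [21, 49, 39]

Final heap: [21, 49, 39]


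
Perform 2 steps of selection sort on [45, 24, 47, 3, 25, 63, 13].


Initial: [45, 24, 47, 3, 25, 63, 13]
Step 1: min=3 at 3
  Swap: [3, 24, 47, 45, 25, 63, 13]
Step 2: min=13 at 6
  Swap: [3, 13, 47, 45, 25, 63, 24]

After 2 steps: [3, 13, 47, 45, 25, 63, 24]


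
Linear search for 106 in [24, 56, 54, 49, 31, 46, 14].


i=0: 24!=106
i=1: 56!=106
i=2: 54!=106
i=3: 49!=106
i=4: 31!=106
i=5: 46!=106
i=6: 14!=106

Not found, 7 comps


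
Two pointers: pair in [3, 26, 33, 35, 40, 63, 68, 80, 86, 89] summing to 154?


lo=0(3)+hi=9(89)=92
lo=1(26)+hi=9(89)=115
lo=2(33)+hi=9(89)=122
lo=3(35)+hi=9(89)=124
lo=4(40)+hi=9(89)=129
lo=5(63)+hi=9(89)=152
lo=6(68)+hi=9(89)=157
lo=6(68)+hi=8(86)=154

Yes: 68+86=154


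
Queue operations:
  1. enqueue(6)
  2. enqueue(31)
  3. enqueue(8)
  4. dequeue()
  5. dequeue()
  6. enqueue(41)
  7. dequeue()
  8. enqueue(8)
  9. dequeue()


enqueue(6) -> [6]
enqueue(31) -> [6, 31]
enqueue(8) -> [6, 31, 8]
dequeue()->6, [31, 8]
dequeue()->31, [8]
enqueue(41) -> [8, 41]
dequeue()->8, [41]
enqueue(8) -> [41, 8]
dequeue()->41, [8]

Final queue: [8]


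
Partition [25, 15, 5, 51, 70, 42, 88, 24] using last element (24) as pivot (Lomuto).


Pivot: 24
  15 <= 24: swap -> [15, 25, 5, 51, 70, 42, 88, 24]
  5 <= 24: swap -> [15, 5, 25, 51, 70, 42, 88, 24]
Place pivot at 2: [15, 5, 24, 51, 70, 42, 88, 25]

Partitioned: [15, 5, 24, 51, 70, 42, 88, 25]


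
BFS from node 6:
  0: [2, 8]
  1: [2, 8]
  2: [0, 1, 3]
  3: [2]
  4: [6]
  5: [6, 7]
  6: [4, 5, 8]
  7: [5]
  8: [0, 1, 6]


Visit 6, enqueue [4, 5, 8]
Visit 4, enqueue []
Visit 5, enqueue [7]
Visit 8, enqueue [0, 1]
Visit 7, enqueue []
Visit 0, enqueue [2]
Visit 1, enqueue []
Visit 2, enqueue [3]
Visit 3, enqueue []

BFS order: [6, 4, 5, 8, 7, 0, 1, 2, 3]


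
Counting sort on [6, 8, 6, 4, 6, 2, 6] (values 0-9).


Input: [6, 8, 6, 4, 6, 2, 6]
Counts: [0, 0, 1, 0, 1, 0, 4, 0, 1, 0]

Sorted: [2, 4, 6, 6, 6, 6, 8]


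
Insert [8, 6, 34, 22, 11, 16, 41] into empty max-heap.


Insert 8: [8]
Insert 6: [8, 6]
Insert 34: [34, 6, 8]
Insert 22: [34, 22, 8, 6]
Insert 11: [34, 22, 8, 6, 11]
Insert 16: [34, 22, 16, 6, 11, 8]
Insert 41: [41, 22, 34, 6, 11, 8, 16]

Final heap: [41, 22, 34, 6, 11, 8, 16]


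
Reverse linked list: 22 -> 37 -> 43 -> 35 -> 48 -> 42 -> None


Step 1: curr=22, set curr.next=prev(None) | reversed so far: 22
Step 2: curr=37, set curr.next=prev(22) | reversed so far: 37 -> 22
Step 3: curr=43, set curr.next=prev(37) | reversed so far: 43 -> 37 -> 22
Step 4: curr=35, set curr.next=prev(43) | reversed so far: 35 -> 43 -> 37 -> 22
Step 5: curr=48, set curr.next=prev(35) | reversed so far: 48 -> 35 -> 43 -> 37 -> 22
Step 6: curr=42, set curr.next=prev(48) | reversed so far: 42 -> 48 -> 35 -> 43 -> 37 -> 22

42 -> 48 -> 35 -> 43 -> 37 -> 22 -> None


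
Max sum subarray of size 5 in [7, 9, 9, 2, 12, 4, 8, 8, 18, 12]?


[0:5]: 39
[1:6]: 36
[2:7]: 35
[3:8]: 34
[4:9]: 50
[5:10]: 50

Max: 50 at [4:9]


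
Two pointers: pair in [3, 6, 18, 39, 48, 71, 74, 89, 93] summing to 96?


lo=0(3)+hi=8(93)=96

Yes: 3+93=96


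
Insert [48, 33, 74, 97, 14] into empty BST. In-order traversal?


Insert 48: root
Insert 33: L from 48
Insert 74: R from 48
Insert 97: R from 48 -> R from 74
Insert 14: L from 48 -> L from 33

In-order: [14, 33, 48, 74, 97]


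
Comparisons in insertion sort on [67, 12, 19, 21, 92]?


Algorithm: insertion sort
Input: [67, 12, 19, 21, 92]
Sorted: [12, 19, 21, 67, 92]

6


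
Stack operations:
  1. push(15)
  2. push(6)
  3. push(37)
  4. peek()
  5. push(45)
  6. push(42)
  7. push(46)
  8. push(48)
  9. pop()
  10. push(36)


push(15) -> [15]
push(6) -> [15, 6]
push(37) -> [15, 6, 37]
peek()->37
push(45) -> [15, 6, 37, 45]
push(42) -> [15, 6, 37, 45, 42]
push(46) -> [15, 6, 37, 45, 42, 46]
push(48) -> [15, 6, 37, 45, 42, 46, 48]
pop()->48, [15, 6, 37, 45, 42, 46]
push(36) -> [15, 6, 37, 45, 42, 46, 36]

Final stack: [15, 6, 37, 45, 42, 46, 36]


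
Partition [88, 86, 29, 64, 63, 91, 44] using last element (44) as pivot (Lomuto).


Pivot: 44
  29 <= 44: swap -> [29, 86, 88, 64, 63, 91, 44]
Place pivot at 1: [29, 44, 88, 64, 63, 91, 86]

Partitioned: [29, 44, 88, 64, 63, 91, 86]


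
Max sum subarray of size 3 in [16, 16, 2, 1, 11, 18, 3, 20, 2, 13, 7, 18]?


[0:3]: 34
[1:4]: 19
[2:5]: 14
[3:6]: 30
[4:7]: 32
[5:8]: 41
[6:9]: 25
[7:10]: 35
[8:11]: 22
[9:12]: 38

Max: 41 at [5:8]


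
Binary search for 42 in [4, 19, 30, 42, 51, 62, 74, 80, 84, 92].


Step 1: lo=0, hi=9, mid=4, val=51
Step 2: lo=0, hi=3, mid=1, val=19
Step 3: lo=2, hi=3, mid=2, val=30
Step 4: lo=3, hi=3, mid=3, val=42

Found at index 3


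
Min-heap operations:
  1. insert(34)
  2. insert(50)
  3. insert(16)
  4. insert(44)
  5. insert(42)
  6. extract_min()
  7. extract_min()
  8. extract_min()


insert(34) -> [34]
insert(50) -> [34, 50]
insert(16) -> [16, 50, 34]
insert(44) -> [16, 44, 34, 50]
insert(42) -> [16, 42, 34, 50, 44]
extract_min()->16, [34, 42, 44, 50]
extract_min()->34, [42, 50, 44]
extract_min()->42, [44, 50]

Final heap: [44, 50]


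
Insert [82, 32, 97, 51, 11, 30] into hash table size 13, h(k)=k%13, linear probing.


Insert 82: h=4 -> slot 4
Insert 32: h=6 -> slot 6
Insert 97: h=6, 1 probes -> slot 7
Insert 51: h=12 -> slot 12
Insert 11: h=11 -> slot 11
Insert 30: h=4, 1 probes -> slot 5

Table: [None, None, None, None, 82, 30, 32, 97, None, None, None, 11, 51]


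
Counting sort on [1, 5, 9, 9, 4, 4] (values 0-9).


Input: [1, 5, 9, 9, 4, 4]
Counts: [0, 1, 0, 0, 2, 1, 0, 0, 0, 2]

Sorted: [1, 4, 4, 5, 9, 9]


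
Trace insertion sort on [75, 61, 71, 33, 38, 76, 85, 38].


Initial: [75, 61, 71, 33, 38, 76, 85, 38]
Insert 61: [61, 75, 71, 33, 38, 76, 85, 38]
Insert 71: [61, 71, 75, 33, 38, 76, 85, 38]
Insert 33: [33, 61, 71, 75, 38, 76, 85, 38]
Insert 38: [33, 38, 61, 71, 75, 76, 85, 38]
Insert 76: [33, 38, 61, 71, 75, 76, 85, 38]
Insert 85: [33, 38, 61, 71, 75, 76, 85, 38]
Insert 38: [33, 38, 38, 61, 71, 75, 76, 85]

Sorted: [33, 38, 38, 61, 71, 75, 76, 85]


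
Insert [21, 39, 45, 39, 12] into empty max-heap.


Insert 21: [21]
Insert 39: [39, 21]
Insert 45: [45, 21, 39]
Insert 39: [45, 39, 39, 21]
Insert 12: [45, 39, 39, 21, 12]

Final heap: [45, 39, 39, 21, 12]


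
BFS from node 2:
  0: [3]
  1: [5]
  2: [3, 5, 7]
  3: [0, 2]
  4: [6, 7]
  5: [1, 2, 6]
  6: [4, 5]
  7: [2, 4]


Visit 2, enqueue [3, 5, 7]
Visit 3, enqueue [0]
Visit 5, enqueue [1, 6]
Visit 7, enqueue [4]
Visit 0, enqueue []
Visit 1, enqueue []
Visit 6, enqueue []
Visit 4, enqueue []

BFS order: [2, 3, 5, 7, 0, 1, 6, 4]


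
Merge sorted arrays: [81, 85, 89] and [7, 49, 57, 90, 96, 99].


Take 7 from B
Take 49 from B
Take 57 from B
Take 81 from A
Take 85 from A
Take 89 from A

Merged: [7, 49, 57, 81, 85, 89, 90, 96, 99]


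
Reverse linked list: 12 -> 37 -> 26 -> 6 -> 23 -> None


Step 1: curr=12, set curr.next=prev(None) | reversed so far: 12
Step 2: curr=37, set curr.next=prev(12) | reversed so far: 37 -> 12
Step 3: curr=26, set curr.next=prev(37) | reversed so far: 26 -> 37 -> 12
Step 4: curr=6, set curr.next=prev(26) | reversed so far: 6 -> 26 -> 37 -> 12
Step 5: curr=23, set curr.next=prev(6) | reversed so far: 23 -> 6 -> 26 -> 37 -> 12

23 -> 6 -> 26 -> 37 -> 12 -> None


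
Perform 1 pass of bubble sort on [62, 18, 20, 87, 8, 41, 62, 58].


Initial: [62, 18, 20, 87, 8, 41, 62, 58]
Pass 1: [18, 20, 62, 8, 41, 62, 58, 87] (6 swaps)

After 1 pass: [18, 20, 62, 8, 41, 62, 58, 87]
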